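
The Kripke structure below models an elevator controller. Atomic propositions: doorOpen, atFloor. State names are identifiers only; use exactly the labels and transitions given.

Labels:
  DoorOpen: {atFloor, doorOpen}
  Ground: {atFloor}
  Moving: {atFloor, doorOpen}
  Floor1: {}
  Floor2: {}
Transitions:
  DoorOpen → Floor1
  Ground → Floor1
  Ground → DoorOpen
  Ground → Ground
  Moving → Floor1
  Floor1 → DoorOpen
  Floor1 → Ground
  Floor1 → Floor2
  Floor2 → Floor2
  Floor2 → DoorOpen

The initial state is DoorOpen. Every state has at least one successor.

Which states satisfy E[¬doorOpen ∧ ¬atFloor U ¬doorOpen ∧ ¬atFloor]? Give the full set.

{Floor1, Floor2}

States satisfying ¬doorOpen ∧ ¬atFloor: {Floor1, Floor2}.
States satisfying E[¬doorOpen ∧ ¬atFloor U ¬doorOpen ∧ ¬atFloor]: {Floor1, Floor2}.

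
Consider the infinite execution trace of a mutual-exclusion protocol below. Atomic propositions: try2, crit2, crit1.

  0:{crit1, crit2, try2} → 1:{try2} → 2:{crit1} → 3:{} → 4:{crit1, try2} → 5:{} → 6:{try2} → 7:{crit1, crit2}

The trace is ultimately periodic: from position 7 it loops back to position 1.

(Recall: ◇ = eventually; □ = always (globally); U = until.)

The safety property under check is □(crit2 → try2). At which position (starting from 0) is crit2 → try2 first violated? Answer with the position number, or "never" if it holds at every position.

7

Check crit2 → try2 at each position in order: 0 ✓, 1 ✓, 2 ✓, 3 ✓, 4 ✓, 5 ✓, 6 ✓.
At position 7 the labels are {crit1, crit2}, so crit2 → try2 is false there. This is the first violation.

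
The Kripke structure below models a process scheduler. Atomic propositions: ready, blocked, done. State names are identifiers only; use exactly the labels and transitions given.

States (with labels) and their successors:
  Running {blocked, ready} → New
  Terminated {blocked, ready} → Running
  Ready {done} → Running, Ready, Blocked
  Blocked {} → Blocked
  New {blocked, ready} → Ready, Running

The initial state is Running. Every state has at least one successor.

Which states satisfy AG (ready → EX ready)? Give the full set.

States satisfying ready → EX ready: {Running, Terminated, Ready, Blocked, New}.
States satisfying AG (ready → EX ready): {Running, Terminated, Ready, Blocked, New}.

{Running, Terminated, Ready, Blocked, New}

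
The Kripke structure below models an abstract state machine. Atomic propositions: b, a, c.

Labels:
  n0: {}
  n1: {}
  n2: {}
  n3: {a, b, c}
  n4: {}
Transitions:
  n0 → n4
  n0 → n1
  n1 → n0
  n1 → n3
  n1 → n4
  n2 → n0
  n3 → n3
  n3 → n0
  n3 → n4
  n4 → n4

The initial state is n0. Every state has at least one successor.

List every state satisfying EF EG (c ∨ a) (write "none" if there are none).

States satisfying EG (c ∨ a): {n3}.
States satisfying EF EG (c ∨ a): {n0, n1, n2, n3}.

{n0, n1, n2, n3}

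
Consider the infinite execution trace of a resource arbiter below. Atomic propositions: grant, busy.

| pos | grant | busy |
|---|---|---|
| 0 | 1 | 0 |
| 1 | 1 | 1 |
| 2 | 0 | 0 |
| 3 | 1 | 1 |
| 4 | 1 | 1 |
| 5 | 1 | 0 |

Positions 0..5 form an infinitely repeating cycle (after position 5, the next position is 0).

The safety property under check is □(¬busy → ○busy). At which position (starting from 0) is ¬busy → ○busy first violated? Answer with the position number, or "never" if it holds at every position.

Check ¬busy → ○busy at each position in order: 0 ✓, 1 ✓, 2 ✓, 3 ✓, 4 ✓.
At position 5 the labels are {grant} and the next position 0 has {grant}, so ¬busy → ○busy is false there. This is the first violation.

5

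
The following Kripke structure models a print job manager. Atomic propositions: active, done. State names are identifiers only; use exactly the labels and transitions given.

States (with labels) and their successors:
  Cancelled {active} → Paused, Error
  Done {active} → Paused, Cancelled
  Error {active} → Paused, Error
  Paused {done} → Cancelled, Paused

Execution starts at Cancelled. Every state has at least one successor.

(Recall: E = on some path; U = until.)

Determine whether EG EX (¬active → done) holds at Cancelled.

States satisfying EX (¬active → done): {Cancelled, Done, Error, Paused}.
States satisfying EG EX (¬active → done): {Cancelled, Done, Error, Paused}.
Cancelled ∈ Sat(EG EX (¬active → done)).

Satisfied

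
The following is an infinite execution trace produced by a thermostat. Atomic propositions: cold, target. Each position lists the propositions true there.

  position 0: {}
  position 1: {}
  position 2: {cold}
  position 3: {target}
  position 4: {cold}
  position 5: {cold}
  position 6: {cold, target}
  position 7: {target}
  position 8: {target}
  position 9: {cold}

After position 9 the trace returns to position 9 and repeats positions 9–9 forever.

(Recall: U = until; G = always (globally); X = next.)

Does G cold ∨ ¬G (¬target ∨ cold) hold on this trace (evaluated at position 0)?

cold must hold at every position from 0 onward. It fails at position 0, so G cold is false.
At position 0: G cold is false; ¬G (¬target ∨ cold) is true; so G cold ∨ ¬G (¬target ∨ cold) is true.

Holds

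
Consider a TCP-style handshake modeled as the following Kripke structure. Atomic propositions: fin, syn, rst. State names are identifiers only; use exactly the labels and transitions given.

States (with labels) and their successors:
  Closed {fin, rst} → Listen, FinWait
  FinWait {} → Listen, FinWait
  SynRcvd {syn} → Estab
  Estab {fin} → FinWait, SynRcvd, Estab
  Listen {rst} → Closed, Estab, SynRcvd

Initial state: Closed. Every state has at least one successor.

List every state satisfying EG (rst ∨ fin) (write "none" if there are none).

States satisfying rst ∨ fin: {Closed, Estab, Listen}.
States satisfying EG (rst ∨ fin): {Closed, Estab, Listen}.

{Closed, Estab, Listen}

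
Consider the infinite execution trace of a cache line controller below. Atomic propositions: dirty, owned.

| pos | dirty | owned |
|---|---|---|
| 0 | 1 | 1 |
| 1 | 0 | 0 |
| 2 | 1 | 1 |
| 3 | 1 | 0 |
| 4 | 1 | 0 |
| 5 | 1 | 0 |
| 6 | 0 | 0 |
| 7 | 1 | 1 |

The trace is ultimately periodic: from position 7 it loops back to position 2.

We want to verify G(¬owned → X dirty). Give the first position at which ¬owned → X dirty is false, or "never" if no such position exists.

5

Check ¬owned → X dirty at each position in order: 0 ✓, 1 ✓, 2 ✓, 3 ✓, 4 ✓.
At position 5 the labels are {dirty} and the next position 6 has {}, so ¬owned → X dirty is false there. This is the first violation.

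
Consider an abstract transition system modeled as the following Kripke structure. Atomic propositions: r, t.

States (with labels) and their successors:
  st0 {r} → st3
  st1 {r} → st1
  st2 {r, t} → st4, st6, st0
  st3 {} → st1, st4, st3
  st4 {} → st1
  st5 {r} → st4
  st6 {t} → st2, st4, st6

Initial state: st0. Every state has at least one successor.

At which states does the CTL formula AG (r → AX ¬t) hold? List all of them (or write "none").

{st0, st1, st3, st4, st5}

States satisfying r → AX ¬t: {st0, st1, st3, st4, st5, st6}.
States satisfying AG (r → AX ¬t): {st0, st1, st3, st4, st5}.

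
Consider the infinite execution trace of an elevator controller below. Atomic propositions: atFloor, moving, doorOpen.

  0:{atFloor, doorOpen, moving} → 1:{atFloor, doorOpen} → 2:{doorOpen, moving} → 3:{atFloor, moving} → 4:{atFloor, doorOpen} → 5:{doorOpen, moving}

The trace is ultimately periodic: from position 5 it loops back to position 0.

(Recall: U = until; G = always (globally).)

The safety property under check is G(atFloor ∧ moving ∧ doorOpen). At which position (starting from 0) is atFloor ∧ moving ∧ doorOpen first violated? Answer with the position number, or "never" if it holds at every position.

Check atFloor ∧ moving ∧ doorOpen at each position in order: 0 ✓.
At position 1 the labels are {atFloor, doorOpen}, so atFloor ∧ moving ∧ doorOpen is false there. This is the first violation.

1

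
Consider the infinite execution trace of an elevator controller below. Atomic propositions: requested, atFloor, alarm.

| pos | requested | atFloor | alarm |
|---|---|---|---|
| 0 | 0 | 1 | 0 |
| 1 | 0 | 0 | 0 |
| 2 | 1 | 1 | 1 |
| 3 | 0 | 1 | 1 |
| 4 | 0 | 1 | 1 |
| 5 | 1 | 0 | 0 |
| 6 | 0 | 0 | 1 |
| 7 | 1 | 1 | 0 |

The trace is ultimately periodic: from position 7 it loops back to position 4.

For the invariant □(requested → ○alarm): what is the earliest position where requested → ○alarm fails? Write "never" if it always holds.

requested → ○alarm holds at every position 0..7, and those are all the positions the trace ever visits, so the invariant □(requested → ○alarm) is never violated.

never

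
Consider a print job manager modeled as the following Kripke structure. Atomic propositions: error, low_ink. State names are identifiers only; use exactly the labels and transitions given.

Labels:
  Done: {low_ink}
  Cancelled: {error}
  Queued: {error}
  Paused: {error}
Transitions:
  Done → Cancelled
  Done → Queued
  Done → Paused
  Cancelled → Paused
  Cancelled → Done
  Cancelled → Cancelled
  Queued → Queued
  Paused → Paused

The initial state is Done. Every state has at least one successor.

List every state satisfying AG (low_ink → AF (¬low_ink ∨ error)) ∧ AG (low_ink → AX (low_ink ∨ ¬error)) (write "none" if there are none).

States satisfying low_ink → AF (¬low_ink ∨ error): {Done, Cancelled, Queued, Paused}.
States satisfying AG (low_ink → AF (¬low_ink ∨ error)): {Done, Cancelled, Queued, Paused}.
States satisfying low_ink → AX (low_ink ∨ ¬error): {Cancelled, Queued, Paused}.
States satisfying AG (low_ink → AX (low_ink ∨ ¬error)): {Queued, Paused}.
States satisfying AG (low_ink → AF (¬low_ink ∨ error)) ∧ AG (low_ink → AX (low_ink ∨ ¬error)): {Queued, Paused}.

{Queued, Paused}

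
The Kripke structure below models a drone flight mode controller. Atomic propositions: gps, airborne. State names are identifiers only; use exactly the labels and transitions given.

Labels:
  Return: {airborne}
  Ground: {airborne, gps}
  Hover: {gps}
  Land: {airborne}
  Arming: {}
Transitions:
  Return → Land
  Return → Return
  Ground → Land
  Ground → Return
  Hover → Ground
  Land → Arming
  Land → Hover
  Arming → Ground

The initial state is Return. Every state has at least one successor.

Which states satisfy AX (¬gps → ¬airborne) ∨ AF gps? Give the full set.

{Ground, Hover, Land, Arming}

States satisfying ¬gps → ¬airborne: {Ground, Hover, Arming}.
States satisfying AX (¬gps → ¬airborne): {Hover, Land, Arming}.
States satisfying gps: {Ground, Hover}.
States satisfying AF gps: {Ground, Hover, Land, Arming}.
States satisfying AX (¬gps → ¬airborne) ∨ AF gps: {Ground, Hover, Land, Arming}.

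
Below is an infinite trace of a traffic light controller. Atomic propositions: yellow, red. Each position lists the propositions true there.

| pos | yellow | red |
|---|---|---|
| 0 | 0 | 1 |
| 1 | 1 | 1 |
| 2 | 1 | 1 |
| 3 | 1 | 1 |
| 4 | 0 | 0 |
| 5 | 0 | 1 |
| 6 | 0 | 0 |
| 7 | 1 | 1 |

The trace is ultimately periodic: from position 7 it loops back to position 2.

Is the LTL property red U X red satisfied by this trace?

Walking from position 0: X red first holds at position 0, and red holds at every earlier position along the way, so red U X red holds.

Yes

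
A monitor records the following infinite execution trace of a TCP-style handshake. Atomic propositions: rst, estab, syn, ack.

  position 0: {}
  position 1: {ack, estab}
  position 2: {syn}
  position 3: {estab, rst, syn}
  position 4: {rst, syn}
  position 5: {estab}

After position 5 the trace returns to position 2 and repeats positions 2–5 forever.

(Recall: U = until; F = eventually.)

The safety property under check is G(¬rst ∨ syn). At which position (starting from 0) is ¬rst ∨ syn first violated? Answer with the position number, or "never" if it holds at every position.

¬rst ∨ syn holds at every position 0..5, and those are all the positions the trace ever visits, so the invariant G(¬rst ∨ syn) is never violated.

never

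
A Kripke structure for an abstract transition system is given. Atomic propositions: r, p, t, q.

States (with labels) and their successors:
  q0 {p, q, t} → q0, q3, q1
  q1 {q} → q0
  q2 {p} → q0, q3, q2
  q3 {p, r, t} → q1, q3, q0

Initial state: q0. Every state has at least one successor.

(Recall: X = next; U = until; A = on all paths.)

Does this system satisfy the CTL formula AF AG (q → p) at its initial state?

No

States satisfying AG (q → p): ∅.
States satisfying AF AG (q → p): ∅.
There is a path from q0 along which AG (q → p) never holds.
q0 ∉ Sat(AF AG (q → p)).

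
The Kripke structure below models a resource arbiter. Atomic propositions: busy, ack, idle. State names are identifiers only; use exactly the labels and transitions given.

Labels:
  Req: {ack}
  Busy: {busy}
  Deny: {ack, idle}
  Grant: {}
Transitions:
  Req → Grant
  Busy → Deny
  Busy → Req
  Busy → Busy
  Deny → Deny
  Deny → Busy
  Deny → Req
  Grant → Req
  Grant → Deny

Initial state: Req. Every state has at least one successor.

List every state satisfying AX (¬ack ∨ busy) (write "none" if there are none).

States satisfying ¬ack ∨ busy: {Busy, Grant}.
States satisfying AX (¬ack ∨ busy): {Req}.

{Req}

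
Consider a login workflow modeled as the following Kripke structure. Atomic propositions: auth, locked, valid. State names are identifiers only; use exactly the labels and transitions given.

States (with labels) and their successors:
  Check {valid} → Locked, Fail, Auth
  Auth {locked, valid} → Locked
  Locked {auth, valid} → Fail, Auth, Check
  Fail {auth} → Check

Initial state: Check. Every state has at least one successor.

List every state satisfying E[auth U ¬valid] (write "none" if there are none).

{Locked, Fail}

States satisfying auth: {Locked, Fail}.
States satisfying ¬valid: {Fail}.
States satisfying E[auth U ¬valid]: {Locked, Fail}.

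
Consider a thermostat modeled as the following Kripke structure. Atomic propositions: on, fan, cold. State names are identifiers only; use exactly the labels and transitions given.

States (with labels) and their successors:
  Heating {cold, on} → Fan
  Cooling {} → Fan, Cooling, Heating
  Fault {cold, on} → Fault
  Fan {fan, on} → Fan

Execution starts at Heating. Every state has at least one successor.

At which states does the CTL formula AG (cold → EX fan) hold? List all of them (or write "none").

States satisfying cold → EX fan: {Heating, Cooling, Fan}.
States satisfying AG (cold → EX fan): {Heating, Cooling, Fan}.

{Heating, Cooling, Fan}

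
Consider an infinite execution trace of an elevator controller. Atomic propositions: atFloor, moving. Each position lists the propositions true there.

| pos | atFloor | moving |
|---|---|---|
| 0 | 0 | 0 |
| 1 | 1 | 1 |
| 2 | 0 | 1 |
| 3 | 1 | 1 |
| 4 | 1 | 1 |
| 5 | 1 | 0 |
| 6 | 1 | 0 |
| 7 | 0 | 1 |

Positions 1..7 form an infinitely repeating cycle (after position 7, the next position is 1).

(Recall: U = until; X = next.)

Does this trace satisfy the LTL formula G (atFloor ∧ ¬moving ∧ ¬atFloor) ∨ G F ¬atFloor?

Yes

atFloor ∧ ¬moving ∧ ¬atFloor must hold at every position from 0 onward. It fails at position 0, so G (atFloor ∧ ¬moving ∧ ¬atFloor) is false.
F ¬atFloor holds at every position 0..7, and those are all positions ever visited, so G F ¬atFloor holds.
At position 0: G (atFloor ∧ ¬moving ∧ ¬atFloor) is false; G F ¬atFloor is true; so G (atFloor ∧ ¬moving ∧ ¬atFloor) ∨ G F ¬atFloor is true.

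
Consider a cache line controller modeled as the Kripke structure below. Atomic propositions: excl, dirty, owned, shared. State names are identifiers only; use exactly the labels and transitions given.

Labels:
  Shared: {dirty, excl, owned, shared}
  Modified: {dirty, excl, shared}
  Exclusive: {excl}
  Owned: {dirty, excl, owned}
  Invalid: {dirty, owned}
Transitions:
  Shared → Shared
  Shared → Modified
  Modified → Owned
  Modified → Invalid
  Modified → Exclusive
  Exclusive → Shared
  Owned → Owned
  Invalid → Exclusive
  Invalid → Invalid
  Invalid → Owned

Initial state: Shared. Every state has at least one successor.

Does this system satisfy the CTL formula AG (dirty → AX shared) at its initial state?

No

States satisfying dirty → AX shared: {Shared, Exclusive}.
States satisfying AG (dirty → AX shared): ∅.
Invalid is reachable from Shared and violates dirty → AX shared, so AG fails at Shared.
Shared ∉ Sat(AG (dirty → AX shared)).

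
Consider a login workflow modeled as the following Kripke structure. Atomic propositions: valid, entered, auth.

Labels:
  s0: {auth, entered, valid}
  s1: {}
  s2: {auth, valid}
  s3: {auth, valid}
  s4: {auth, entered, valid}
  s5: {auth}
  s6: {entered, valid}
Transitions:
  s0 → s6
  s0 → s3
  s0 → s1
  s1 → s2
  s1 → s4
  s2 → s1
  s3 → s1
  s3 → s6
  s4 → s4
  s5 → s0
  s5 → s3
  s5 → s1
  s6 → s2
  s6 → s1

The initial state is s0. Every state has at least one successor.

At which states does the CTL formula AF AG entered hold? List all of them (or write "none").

{s4}

States satisfying AG entered: {s4}.
States satisfying AF AG entered: {s4}.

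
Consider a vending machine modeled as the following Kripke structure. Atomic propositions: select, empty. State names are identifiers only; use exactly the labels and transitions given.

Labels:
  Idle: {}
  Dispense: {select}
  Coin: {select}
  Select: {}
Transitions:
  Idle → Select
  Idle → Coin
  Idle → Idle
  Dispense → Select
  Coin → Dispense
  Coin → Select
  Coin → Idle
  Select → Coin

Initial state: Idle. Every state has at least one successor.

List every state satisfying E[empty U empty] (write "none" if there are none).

States satisfying empty: ∅.
States satisfying E[empty U empty]: ∅.

none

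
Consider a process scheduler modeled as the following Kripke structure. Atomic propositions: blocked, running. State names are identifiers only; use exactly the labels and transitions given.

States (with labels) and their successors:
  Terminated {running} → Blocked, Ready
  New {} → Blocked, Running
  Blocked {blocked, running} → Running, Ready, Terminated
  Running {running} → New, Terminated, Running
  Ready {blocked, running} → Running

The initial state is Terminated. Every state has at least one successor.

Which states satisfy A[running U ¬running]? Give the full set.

States satisfying running: {Terminated, Blocked, Running, Ready}.
States satisfying ¬running: {New}.
States satisfying A[running U ¬running]: {New}.

{New}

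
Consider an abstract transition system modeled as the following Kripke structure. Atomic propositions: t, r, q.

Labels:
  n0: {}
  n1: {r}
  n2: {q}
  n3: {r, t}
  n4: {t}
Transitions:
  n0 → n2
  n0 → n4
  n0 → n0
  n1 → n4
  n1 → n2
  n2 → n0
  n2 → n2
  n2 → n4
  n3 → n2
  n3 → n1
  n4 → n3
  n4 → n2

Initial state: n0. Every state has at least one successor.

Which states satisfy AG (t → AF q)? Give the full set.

States satisfying t → AF q: {n0, n1, n2}.
States satisfying AG (t → AF q): ∅.

none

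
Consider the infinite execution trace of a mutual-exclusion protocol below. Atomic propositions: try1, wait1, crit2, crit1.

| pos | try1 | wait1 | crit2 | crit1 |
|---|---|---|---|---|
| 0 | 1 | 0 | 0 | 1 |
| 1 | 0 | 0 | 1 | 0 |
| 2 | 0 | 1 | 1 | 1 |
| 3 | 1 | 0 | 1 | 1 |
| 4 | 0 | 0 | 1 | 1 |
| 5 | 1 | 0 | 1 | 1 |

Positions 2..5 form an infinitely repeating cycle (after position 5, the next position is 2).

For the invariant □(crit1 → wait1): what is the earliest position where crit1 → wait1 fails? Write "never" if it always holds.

0

At position 0 the labels are {crit1, try1}, so crit1 → wait1 is false there. This is the first violation.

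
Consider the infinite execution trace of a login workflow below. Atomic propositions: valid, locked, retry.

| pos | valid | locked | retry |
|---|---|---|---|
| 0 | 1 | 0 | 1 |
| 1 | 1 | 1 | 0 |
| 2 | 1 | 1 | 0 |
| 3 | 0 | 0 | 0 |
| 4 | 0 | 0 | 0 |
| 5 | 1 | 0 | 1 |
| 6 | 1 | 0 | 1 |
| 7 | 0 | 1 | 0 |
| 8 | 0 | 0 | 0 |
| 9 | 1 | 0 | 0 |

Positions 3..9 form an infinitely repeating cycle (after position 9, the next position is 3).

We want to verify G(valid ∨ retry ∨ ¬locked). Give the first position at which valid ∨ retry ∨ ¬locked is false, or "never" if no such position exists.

7

Check valid ∨ retry ∨ ¬locked at each position in order: 0 ✓, 1 ✓, 2 ✓, 3 ✓, 4 ✓, 5 ✓, 6 ✓.
At position 7 the labels are {locked}, so valid ∨ retry ∨ ¬locked is false there. This is the first violation.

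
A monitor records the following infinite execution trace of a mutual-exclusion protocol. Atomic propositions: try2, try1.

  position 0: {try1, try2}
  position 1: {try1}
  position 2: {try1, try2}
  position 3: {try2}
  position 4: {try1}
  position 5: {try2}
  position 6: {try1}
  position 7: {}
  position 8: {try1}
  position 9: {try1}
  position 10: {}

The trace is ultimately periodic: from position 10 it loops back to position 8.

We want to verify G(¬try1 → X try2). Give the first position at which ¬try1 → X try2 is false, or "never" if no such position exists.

3

Check ¬try1 → X try2 at each position in order: 0 ✓, 1 ✓, 2 ✓.
At position 3 the labels are {try2} and the next position 4 has {try1}, so ¬try1 → X try2 is false there. This is the first violation.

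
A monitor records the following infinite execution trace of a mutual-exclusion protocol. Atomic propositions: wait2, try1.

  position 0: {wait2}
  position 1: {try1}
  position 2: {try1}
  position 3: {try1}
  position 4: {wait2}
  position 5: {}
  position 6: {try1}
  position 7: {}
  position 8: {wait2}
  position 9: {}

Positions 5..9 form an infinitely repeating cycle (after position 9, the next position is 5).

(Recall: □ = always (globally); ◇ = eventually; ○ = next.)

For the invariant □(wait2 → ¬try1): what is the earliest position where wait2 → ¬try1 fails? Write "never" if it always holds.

wait2 → ¬try1 holds at every position 0..9, and those are all the positions the trace ever visits, so the invariant □(wait2 → ¬try1) is never violated.

never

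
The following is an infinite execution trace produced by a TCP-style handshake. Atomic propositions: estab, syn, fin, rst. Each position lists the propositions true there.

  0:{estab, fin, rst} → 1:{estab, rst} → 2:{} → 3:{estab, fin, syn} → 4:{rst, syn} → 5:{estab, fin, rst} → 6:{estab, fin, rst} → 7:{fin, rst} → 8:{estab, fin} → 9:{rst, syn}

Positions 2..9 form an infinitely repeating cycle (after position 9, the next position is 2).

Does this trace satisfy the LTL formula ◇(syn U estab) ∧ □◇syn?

Yes

syn U estab holds at position 0, which is reachable from 0, so ◇(syn U estab) holds.
◇syn holds at every position 0..9, and those are all positions ever visited, so □◇syn holds.
At position 0: ◇(syn U estab) is true; □◇syn is true; so ◇(syn U estab) ∧ □◇syn is true.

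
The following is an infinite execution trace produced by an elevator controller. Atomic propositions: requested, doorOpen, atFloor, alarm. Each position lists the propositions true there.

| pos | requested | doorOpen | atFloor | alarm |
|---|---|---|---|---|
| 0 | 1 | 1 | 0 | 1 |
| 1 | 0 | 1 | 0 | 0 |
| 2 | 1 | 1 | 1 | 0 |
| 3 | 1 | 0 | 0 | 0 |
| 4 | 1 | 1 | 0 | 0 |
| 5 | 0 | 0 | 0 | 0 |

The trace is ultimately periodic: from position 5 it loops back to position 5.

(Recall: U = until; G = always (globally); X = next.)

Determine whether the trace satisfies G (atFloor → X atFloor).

Does not hold

atFloor → X atFloor must hold at every position from 0 onward. It fails at position 2, so G (atFloor → X atFloor) is false.
Positions where atFloor holds: 2.
Check X atFloor at each: 2→fails.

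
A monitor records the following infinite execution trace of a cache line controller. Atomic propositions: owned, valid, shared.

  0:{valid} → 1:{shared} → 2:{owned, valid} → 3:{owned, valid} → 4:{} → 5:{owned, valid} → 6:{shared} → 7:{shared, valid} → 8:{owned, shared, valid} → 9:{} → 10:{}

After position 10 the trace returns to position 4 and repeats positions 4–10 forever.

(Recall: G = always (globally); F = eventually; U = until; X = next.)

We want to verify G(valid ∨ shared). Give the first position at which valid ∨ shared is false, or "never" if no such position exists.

4

Check valid ∨ shared at each position in order: 0 ✓, 1 ✓, 2 ✓, 3 ✓.
At position 4 the labels are {}, so valid ∨ shared is false there. This is the first violation.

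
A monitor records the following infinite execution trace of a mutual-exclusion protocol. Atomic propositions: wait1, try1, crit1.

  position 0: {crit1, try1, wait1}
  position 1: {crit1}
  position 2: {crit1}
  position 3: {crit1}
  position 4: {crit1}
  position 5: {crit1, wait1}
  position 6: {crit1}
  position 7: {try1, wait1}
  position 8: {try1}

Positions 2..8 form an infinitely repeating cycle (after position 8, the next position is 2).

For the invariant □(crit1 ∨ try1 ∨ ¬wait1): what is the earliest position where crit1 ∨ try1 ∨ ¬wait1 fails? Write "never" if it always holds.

never

crit1 ∨ try1 ∨ ¬wait1 holds at every position 0..8, and those are all the positions the trace ever visits, so the invariant □(crit1 ∨ try1 ∨ ¬wait1) is never violated.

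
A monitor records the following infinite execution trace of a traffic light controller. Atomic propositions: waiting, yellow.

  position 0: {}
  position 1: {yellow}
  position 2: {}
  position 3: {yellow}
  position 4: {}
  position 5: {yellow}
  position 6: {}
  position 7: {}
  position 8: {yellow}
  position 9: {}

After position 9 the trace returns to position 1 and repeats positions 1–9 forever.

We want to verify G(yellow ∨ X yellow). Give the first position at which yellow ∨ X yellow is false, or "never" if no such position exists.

6

Check yellow ∨ X yellow at each position in order: 0 ✓, 1 ✓, 2 ✓, 3 ✓, 4 ✓, 5 ✓.
At position 6 the labels are {} and the next position 7 has {}, so yellow ∨ X yellow is false there. This is the first violation.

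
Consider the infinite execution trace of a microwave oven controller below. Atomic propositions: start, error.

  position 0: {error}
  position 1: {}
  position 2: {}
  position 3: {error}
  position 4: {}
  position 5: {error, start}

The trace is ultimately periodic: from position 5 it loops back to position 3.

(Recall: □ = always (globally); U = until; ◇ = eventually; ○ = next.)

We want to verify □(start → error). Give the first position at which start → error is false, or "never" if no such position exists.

never

start → error holds at every position 0..5, and those are all the positions the trace ever visits, so the invariant □(start → error) is never violated.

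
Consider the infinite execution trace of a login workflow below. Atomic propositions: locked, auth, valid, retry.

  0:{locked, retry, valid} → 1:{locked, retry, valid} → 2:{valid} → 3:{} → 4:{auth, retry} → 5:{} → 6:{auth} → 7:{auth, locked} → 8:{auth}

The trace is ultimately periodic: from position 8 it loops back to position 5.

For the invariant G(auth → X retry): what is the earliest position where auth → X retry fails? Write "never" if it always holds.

Check auth → X retry at each position in order: 0 ✓, 1 ✓, 2 ✓, 3 ✓.
At position 4 the labels are {auth, retry} and the next position 5 has {}, so auth → X retry is false there. This is the first violation.

4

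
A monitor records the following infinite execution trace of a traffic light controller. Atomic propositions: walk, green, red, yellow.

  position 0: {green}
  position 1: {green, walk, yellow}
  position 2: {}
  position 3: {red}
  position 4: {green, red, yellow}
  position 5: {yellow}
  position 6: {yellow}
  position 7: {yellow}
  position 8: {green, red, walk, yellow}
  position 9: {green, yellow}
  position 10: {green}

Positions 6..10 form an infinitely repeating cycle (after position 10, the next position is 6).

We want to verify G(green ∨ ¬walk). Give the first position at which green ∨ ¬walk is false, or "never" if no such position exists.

green ∨ ¬walk holds at every position 0..10, and those are all the positions the trace ever visits, so the invariant G(green ∨ ¬walk) is never violated.

never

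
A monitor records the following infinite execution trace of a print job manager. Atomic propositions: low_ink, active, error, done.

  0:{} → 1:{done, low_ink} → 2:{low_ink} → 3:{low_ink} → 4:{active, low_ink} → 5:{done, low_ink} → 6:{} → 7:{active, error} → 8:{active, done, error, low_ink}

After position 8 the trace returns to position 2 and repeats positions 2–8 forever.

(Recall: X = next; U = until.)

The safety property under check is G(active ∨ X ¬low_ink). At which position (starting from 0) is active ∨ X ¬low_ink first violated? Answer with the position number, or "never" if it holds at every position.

0

At position 0 the labels are {} and the next position 1 has {done, low_ink}, so active ∨ X ¬low_ink is false there. This is the first violation.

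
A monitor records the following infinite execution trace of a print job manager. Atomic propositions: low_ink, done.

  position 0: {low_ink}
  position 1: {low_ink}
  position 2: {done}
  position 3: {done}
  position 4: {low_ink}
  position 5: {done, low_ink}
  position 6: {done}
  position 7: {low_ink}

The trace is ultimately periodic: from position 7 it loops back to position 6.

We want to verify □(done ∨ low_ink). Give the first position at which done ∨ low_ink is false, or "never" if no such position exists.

done ∨ low_ink holds at every position 0..7, and those are all the positions the trace ever visits, so the invariant □(done ∨ low_ink) is never violated.

never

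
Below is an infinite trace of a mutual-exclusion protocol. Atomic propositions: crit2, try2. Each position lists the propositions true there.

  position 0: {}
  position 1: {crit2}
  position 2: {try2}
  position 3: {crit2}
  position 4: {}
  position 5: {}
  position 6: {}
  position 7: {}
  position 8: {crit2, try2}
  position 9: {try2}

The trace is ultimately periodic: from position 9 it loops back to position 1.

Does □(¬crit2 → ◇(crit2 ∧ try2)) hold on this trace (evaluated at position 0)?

Satisfied

¬crit2 → ◇(crit2 ∧ try2) holds at every position 0..9, and those are all positions ever visited, so □(¬crit2 → ◇(crit2 ∧ try2)) holds.
Positions where ¬crit2 holds: 0, 2, 4, 5, 6, 7, 9.
Check ◇(crit2 ∧ try2) at each: 0→ok, 2→ok, 4→ok, 5→ok, 6→ok, 7→ok, 9→ok.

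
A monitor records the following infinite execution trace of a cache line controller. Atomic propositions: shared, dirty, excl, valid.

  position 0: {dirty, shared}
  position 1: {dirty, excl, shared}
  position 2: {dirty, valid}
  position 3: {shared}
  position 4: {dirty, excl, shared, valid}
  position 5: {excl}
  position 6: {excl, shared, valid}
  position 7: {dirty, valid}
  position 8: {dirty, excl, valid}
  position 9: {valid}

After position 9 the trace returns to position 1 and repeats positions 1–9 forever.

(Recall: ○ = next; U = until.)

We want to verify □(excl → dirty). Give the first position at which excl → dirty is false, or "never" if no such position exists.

Check excl → dirty at each position in order: 0 ✓, 1 ✓, 2 ✓, 3 ✓, 4 ✓.
At position 5 the labels are {excl}, so excl → dirty is false there. This is the first violation.

5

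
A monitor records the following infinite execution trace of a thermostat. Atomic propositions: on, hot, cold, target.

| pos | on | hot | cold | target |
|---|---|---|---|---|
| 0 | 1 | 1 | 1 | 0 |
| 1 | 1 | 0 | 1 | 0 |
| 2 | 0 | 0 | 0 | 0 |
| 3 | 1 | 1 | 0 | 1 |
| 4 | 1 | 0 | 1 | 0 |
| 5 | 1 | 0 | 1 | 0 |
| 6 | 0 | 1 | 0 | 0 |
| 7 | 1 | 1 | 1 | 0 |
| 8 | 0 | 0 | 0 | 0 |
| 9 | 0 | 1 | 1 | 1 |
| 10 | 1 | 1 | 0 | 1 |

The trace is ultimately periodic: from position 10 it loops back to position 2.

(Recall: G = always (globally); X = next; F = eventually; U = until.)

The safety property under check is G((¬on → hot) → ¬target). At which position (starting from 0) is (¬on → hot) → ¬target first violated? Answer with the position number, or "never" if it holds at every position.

3

Check (¬on → hot) → ¬target at each position in order: 0 ✓, 1 ✓, 2 ✓.
At position 3 the labels are {hot, on, target}, so (¬on → hot) → ¬target is false there. This is the first violation.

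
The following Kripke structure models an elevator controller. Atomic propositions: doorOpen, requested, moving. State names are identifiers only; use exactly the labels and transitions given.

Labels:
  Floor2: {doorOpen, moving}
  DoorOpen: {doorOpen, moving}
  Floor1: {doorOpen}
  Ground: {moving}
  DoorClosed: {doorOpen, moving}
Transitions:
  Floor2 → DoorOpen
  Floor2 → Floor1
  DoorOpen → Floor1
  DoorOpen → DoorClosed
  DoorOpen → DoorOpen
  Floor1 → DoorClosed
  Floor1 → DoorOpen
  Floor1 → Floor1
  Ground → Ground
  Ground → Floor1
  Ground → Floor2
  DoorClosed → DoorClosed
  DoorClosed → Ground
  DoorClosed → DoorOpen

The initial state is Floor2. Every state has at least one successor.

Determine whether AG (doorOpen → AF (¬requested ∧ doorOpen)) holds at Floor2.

States satisfying doorOpen → AF (¬requested ∧ doorOpen): {Floor2, DoorOpen, Floor1, Ground, DoorClosed}.
States satisfying AG (doorOpen → AF (¬requested ∧ doorOpen)): {Floor2, DoorOpen, Floor1, Ground, DoorClosed}.
Every state reachable from Floor2 satisfies doorOpen → AF (¬requested ∧ doorOpen).
Floor2 ∈ Sat(AG (doorOpen → AF (¬requested ∧ doorOpen))).

Holds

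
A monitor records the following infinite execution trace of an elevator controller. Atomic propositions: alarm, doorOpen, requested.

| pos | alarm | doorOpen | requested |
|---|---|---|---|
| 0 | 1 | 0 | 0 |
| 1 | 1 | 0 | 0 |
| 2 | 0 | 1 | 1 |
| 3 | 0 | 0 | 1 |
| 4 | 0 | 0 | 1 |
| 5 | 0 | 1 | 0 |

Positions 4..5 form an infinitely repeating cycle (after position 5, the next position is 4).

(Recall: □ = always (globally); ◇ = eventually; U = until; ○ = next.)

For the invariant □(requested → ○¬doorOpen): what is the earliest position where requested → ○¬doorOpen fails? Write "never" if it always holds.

4

Check requested → ○¬doorOpen at each position in order: 0 ✓, 1 ✓, 2 ✓, 3 ✓.
At position 4 the labels are {requested} and the next position 5 has {doorOpen}, so requested → ○¬doorOpen is false there. This is the first violation.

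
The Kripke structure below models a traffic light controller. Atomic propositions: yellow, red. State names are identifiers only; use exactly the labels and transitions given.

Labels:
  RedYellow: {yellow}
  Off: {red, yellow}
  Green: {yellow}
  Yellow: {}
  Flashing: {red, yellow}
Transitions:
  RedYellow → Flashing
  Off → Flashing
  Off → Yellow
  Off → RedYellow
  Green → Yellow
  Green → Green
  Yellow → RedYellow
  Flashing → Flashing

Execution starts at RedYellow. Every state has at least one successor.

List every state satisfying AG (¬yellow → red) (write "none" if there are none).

{RedYellow, Flashing}

States satisfying ¬yellow → red: {RedYellow, Off, Green, Flashing}.
States satisfying AG (¬yellow → red): {RedYellow, Flashing}.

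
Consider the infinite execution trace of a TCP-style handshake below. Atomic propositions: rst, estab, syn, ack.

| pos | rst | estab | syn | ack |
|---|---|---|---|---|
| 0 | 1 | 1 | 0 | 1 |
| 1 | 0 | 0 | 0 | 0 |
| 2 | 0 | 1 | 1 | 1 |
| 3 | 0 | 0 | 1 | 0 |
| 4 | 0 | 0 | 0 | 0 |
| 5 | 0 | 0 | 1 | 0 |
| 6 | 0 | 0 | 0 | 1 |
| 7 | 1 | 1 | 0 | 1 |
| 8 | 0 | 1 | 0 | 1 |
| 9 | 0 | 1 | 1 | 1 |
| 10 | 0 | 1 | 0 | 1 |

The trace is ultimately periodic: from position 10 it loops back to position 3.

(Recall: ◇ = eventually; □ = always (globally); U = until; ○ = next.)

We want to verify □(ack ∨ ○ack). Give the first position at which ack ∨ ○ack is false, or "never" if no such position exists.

3

Check ack ∨ ○ack at each position in order: 0 ✓, 1 ✓, 2 ✓.
At position 3 the labels are {syn} and the next position 4 has {}, so ack ∨ ○ack is false there. This is the first violation.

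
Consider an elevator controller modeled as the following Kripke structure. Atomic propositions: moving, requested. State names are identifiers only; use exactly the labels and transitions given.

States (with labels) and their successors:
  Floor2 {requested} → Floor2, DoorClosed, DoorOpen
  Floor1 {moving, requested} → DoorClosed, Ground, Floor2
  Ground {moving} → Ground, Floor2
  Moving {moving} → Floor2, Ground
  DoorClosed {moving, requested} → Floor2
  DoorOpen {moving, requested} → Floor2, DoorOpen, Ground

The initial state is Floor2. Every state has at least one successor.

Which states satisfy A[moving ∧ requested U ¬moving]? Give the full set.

{Floor2, DoorClosed}

States satisfying moving ∧ requested: {Floor1, DoorClosed, DoorOpen}.
States satisfying ¬moving: {Floor2}.
States satisfying A[moving ∧ requested U ¬moving]: {Floor2, DoorClosed}.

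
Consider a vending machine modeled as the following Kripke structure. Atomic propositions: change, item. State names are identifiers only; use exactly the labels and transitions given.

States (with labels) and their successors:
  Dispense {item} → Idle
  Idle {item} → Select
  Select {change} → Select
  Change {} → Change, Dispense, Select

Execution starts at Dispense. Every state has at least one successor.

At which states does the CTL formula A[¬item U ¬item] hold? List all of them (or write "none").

States satisfying ¬item: {Select, Change}.
States satisfying A[¬item U ¬item]: {Select, Change}.

{Select, Change}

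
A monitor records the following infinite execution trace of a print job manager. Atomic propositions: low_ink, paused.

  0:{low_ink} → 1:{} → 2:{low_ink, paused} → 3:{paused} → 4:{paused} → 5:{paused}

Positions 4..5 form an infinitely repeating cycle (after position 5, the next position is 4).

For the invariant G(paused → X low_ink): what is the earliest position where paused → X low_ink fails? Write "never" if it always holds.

Check paused → X low_ink at each position in order: 0 ✓, 1 ✓.
At position 2 the labels are {low_ink, paused} and the next position 3 has {paused}, so paused → X low_ink is false there. This is the first violation.

2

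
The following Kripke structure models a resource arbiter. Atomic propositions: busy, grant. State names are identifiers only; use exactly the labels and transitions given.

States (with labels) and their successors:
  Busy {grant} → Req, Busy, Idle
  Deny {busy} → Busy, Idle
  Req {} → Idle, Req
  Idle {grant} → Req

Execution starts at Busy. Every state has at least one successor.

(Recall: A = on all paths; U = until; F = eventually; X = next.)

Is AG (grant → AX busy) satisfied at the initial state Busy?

Violated

States satisfying grant → AX busy: {Deny, Req}.
States satisfying AG (grant → AX busy): ∅.
Busy is reachable from Busy and violates grant → AX busy, so AG fails at Busy.
Busy ∉ Sat(AG (grant → AX busy)).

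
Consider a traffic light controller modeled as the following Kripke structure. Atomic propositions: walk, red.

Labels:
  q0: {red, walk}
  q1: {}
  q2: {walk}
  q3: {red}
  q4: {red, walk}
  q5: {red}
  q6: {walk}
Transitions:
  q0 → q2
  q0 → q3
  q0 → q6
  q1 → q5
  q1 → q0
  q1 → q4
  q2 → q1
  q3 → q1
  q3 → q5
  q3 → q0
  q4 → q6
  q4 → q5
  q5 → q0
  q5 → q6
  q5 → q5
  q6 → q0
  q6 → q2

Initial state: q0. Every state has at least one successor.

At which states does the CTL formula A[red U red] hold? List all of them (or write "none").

{q0, q3, q4, q5}

States satisfying red: {q0, q3, q4, q5}.
States satisfying A[red U red]: {q0, q3, q4, q5}.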